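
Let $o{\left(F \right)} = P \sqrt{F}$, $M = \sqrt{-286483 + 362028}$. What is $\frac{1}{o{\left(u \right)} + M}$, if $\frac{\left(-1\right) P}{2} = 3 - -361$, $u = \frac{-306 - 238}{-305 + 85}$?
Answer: $- \frac{55}{- 55 \sqrt{75545} + 1456 \sqrt{1870}} \approx -0.0011495$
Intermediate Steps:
$u = \frac{136}{55}$ ($u = - \frac{544}{-220} = \left(-544\right) \left(- \frac{1}{220}\right) = \frac{136}{55} \approx 2.4727$)
$M = \sqrt{75545} \approx 274.85$
$P = -728$ ($P = - 2 \left(3 - -361\right) = - 2 \left(3 + 361\right) = \left(-2\right) 364 = -728$)
$o{\left(F \right)} = - 728 \sqrt{F}$
$\frac{1}{o{\left(u \right)} + M} = \frac{1}{- 728 \sqrt{\frac{136}{55}} + \sqrt{75545}} = \frac{1}{- 728 \frac{2 \sqrt{1870}}{55} + \sqrt{75545}} = \frac{1}{- \frac{1456 \sqrt{1870}}{55} + \sqrt{75545}} = \frac{1}{\sqrt{75545} - \frac{1456 \sqrt{1870}}{55}}$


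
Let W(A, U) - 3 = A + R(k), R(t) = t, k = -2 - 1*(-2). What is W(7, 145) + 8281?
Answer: 8291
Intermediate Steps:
k = 0 (k = -2 + 2 = 0)
W(A, U) = 3 + A (W(A, U) = 3 + (A + 0) = 3 + A)
W(7, 145) + 8281 = (3 + 7) + 8281 = 10 + 8281 = 8291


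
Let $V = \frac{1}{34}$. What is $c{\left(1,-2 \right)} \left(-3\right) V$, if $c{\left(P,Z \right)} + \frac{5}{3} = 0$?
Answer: $\frac{5}{34} \approx 0.14706$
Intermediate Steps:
$V = \frac{1}{34} \approx 0.029412$
$c{\left(P,Z \right)} = - \frac{5}{3}$ ($c{\left(P,Z \right)} = - \frac{5}{3} + 0 = - \frac{5}{3}$)
$c{\left(1,-2 \right)} \left(-3\right) V = \left(- \frac{5}{3}\right) \left(-3\right) \frac{1}{34} = 5 \cdot \frac{1}{34} = \frac{5}{34}$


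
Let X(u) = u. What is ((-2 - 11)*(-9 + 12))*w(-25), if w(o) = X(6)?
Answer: -234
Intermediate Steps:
w(o) = 6
((-2 - 11)*(-9 + 12))*w(-25) = ((-2 - 11)*(-9 + 12))*6 = -13*3*6 = -39*6 = -234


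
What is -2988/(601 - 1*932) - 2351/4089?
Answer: 11439751/1353459 ≈ 8.4522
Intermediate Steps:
-2988/(601 - 1*932) - 2351/4089 = -2988/(601 - 932) - 2351*1/4089 = -2988/(-331) - 2351/4089 = -2988*(-1/331) - 2351/4089 = 2988/331 - 2351/4089 = 11439751/1353459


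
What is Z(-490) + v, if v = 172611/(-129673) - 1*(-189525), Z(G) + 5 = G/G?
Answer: 24575584022/129673 ≈ 1.8952e+5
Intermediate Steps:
Z(G) = -4 (Z(G) = -5 + G/G = -5 + 1 = -4)
v = 24576102714/129673 (v = 172611*(-1/129673) + 189525 = -172611/129673 + 189525 = 24576102714/129673 ≈ 1.8952e+5)
Z(-490) + v = -4 + 24576102714/129673 = 24575584022/129673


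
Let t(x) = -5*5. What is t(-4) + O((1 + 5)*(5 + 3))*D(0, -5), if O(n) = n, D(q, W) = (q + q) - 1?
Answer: -73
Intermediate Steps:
D(q, W) = -1 + 2*q (D(q, W) = 2*q - 1 = -1 + 2*q)
t(x) = -25
t(-4) + O((1 + 5)*(5 + 3))*D(0, -5) = -25 + ((1 + 5)*(5 + 3))*(-1 + 2*0) = -25 + (6*8)*(-1 + 0) = -25 + 48*(-1) = -25 - 48 = -73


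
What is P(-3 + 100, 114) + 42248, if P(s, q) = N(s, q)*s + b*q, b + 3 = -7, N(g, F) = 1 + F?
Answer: 52263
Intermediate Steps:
b = -10 (b = -3 - 7 = -10)
P(s, q) = -10*q + s*(1 + q) (P(s, q) = (1 + q)*s - 10*q = s*(1 + q) - 10*q = -10*q + s*(1 + q))
P(-3 + 100, 114) + 42248 = (-10*114 + (-3 + 100)*(1 + 114)) + 42248 = (-1140 + 97*115) + 42248 = (-1140 + 11155) + 42248 = 10015 + 42248 = 52263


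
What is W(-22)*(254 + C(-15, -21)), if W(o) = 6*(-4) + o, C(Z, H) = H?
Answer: -10718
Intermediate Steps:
W(o) = -24 + o
W(-22)*(254 + C(-15, -21)) = (-24 - 22)*(254 - 21) = -46*233 = -10718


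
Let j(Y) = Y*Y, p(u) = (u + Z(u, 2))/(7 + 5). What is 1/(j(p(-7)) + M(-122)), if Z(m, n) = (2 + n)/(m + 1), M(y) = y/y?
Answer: 1296/1825 ≈ 0.71014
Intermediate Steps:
M(y) = 1
Z(m, n) = (2 + n)/(1 + m)
p(u) = 1/(3*(1 + u)) + u/12 (p(u) = (u + (2 + 2)/(1 + u))/(7 + 5) = (u + 4/(1 + u))/12 = (u + 4/(1 + u))*(1/12) = 1/(3*(1 + u)) + u/12)
j(Y) = Y²
1/(j(p(-7)) + M(-122)) = 1/(((4 - 7*(1 - 7))/(12*(1 - 7)))² + 1) = 1/(((1/12)*(4 - 7*(-6))/(-6))² + 1) = 1/(((1/12)*(-⅙)*(4 + 42))² + 1) = 1/(((1/12)*(-⅙)*46)² + 1) = 1/((-23/36)² + 1) = 1/(529/1296 + 1) = 1/(1825/1296) = 1296/1825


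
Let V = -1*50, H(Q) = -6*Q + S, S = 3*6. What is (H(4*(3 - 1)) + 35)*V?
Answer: -250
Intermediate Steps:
S = 18
H(Q) = 18 - 6*Q (H(Q) = -6*Q + 18 = 18 - 6*Q)
V = -50
(H(4*(3 - 1)) + 35)*V = ((18 - 24*(3 - 1)) + 35)*(-50) = ((18 - 24*2) + 35)*(-50) = ((18 - 6*8) + 35)*(-50) = ((18 - 48) + 35)*(-50) = (-30 + 35)*(-50) = 5*(-50) = -250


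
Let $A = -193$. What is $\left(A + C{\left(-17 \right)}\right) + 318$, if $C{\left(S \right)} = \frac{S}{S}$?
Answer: $126$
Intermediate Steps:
$C{\left(S \right)} = 1$
$\left(A + C{\left(-17 \right)}\right) + 318 = \left(-193 + 1\right) + 318 = -192 + 318 = 126$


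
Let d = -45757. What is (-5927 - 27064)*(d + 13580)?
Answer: 1061551407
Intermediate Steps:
(-5927 - 27064)*(d + 13580) = (-5927 - 27064)*(-45757 + 13580) = -32991*(-32177) = 1061551407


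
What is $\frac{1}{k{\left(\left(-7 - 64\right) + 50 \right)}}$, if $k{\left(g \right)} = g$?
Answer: $- \frac{1}{21} \approx -0.047619$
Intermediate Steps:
$\frac{1}{k{\left(\left(-7 - 64\right) + 50 \right)}} = \frac{1}{\left(-7 - 64\right) + 50} = \frac{1}{-71 + 50} = \frac{1}{-21} = - \frac{1}{21}$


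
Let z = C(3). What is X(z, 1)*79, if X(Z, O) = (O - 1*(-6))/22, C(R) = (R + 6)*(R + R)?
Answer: 553/22 ≈ 25.136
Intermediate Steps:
C(R) = 2*R*(6 + R) (C(R) = (6 + R)*(2*R) = 2*R*(6 + R))
z = 54 (z = 2*3*(6 + 3) = 2*3*9 = 54)
X(Z, O) = 3/11 + O/22 (X(Z, O) = (O + 6)*(1/22) = (6 + O)*(1/22) = 3/11 + O/22)
X(z, 1)*79 = (3/11 + (1/22)*1)*79 = (3/11 + 1/22)*79 = (7/22)*79 = 553/22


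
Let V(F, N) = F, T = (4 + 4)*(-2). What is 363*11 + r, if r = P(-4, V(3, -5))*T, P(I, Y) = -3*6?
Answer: 4281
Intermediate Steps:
T = -16 (T = 8*(-2) = -16)
P(I, Y) = -18
r = 288 (r = -18*(-16) = 288)
363*11 + r = 363*11 + 288 = 3993 + 288 = 4281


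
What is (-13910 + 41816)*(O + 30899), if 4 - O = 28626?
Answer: 63541962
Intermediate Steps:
O = -28622 (O = 4 - 1*28626 = 4 - 28626 = -28622)
(-13910 + 41816)*(O + 30899) = (-13910 + 41816)*(-28622 + 30899) = 27906*2277 = 63541962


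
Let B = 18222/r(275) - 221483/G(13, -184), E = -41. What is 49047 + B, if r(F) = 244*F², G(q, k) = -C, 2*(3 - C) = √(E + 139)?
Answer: 1767371506191/286013750 - 1550381*√2/31 ≈ -64549.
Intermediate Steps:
C = 3 - 7*√2/2 (C = 3 - √(-41 + 139)/2 = 3 - 7*√2/2 ≈ -1.9497)
G(q, k) = -3 + 7*√2/2 (G(q, k) = -(3 - 7*√2/2) = -3 + 7*√2/2)
B = 9111/9226250 - 221483/(-3 + 7*√2/2) (B = 18222/((244*275²)) - 221483/(-3 + 7*√2/2) = 18222/((244*75625)) - 221483/(-3 + 7*√2/2) = 18222/18452500 - 221483/(-3 + 7*√2/2) = 18222*(1/18452500) - 221483/(-3 + 7*√2/2) = 9111/9226250 - 221483/(-3 + 7*√2/2) ≈ -1.1360e+5)
49047 + B = 49047 + (-12260744890059/286013750 - 1550381*√2/31) = 1767371506191/286013750 - 1550381*√2/31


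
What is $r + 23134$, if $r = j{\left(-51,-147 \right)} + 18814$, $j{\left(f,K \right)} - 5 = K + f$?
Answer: $41755$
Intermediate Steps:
$j{\left(f,K \right)} = 5 + K + f$ ($j{\left(f,K \right)} = 5 + \left(K + f\right) = 5 + K + f$)
$r = 18621$ ($r = \left(5 - 147 - 51\right) + 18814 = -193 + 18814 = 18621$)
$r + 23134 = 18621 + 23134 = 41755$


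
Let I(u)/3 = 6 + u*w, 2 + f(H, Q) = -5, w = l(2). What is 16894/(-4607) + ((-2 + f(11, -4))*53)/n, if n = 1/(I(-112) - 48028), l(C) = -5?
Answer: 101811964976/4607 ≈ 2.2099e+7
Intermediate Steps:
w = -5
f(H, Q) = -7 (f(H, Q) = -2 - 5 = -7)
I(u) = 18 - 15*u (I(u) = 3*(6 + u*(-5)) = 3*(6 - 5*u) = 18 - 15*u)
n = -1/46330 (n = 1/((18 - 15*(-112)) - 48028) = 1/((18 + 1680) - 48028) = 1/(1698 - 48028) = 1/(-46330) = -1/46330 ≈ -2.1584e-5)
16894/(-4607) + ((-2 + f(11, -4))*53)/n = 16894/(-4607) + ((-2 - 7)*53)/(-1/46330) = 16894*(-1/4607) - 9*53*(-46330) = -16894/4607 - 477*(-46330) = -16894/4607 + 22099410 = 101811964976/4607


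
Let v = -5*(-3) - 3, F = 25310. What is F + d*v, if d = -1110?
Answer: 11990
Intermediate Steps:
v = 12 (v = 15 - 3 = 12)
F + d*v = 25310 - 1110*12 = 25310 - 13320 = 11990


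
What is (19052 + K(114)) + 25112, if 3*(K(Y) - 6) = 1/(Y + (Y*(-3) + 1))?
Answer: 30079769/681 ≈ 44170.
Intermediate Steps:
K(Y) = 6 + 1/(3*(1 - 2*Y)) (K(Y) = 6 + 1/(3*(Y + (Y*(-3) + 1))) = 6 + 1/(3*(Y + (-3*Y + 1))) = 6 + 1/(3*(Y + (1 - 3*Y))) = 6 + 1/(3*(1 - 2*Y)))
(19052 + K(114)) + 25112 = (19052 + (-19 + 36*114)/(3*(-1 + 2*114))) + 25112 = (19052 + (-19 + 4104)/(3*(-1 + 228))) + 25112 = (19052 + (1/3)*4085/227) + 25112 = (19052 + (1/3)*(1/227)*4085) + 25112 = (19052 + 4085/681) + 25112 = 12978497/681 + 25112 = 30079769/681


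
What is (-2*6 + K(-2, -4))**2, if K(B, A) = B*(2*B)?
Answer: 16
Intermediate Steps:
K(B, A) = 2*B**2
(-2*6 + K(-2, -4))**2 = (-2*6 + 2*(-2)**2)**2 = (-12 + 2*4)**2 = (-12 + 8)**2 = (-4)**2 = 16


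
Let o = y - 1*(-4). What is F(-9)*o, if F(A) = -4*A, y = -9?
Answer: -180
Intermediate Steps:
o = -5 (o = -9 - 1*(-4) = -9 + 4 = -5)
F(-9)*o = -4*(-9)*(-5) = 36*(-5) = -180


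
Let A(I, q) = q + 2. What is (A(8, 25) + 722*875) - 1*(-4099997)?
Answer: 4731774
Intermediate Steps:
A(I, q) = 2 + q
(A(8, 25) + 722*875) - 1*(-4099997) = ((2 + 25) + 722*875) - 1*(-4099997) = (27 + 631750) + 4099997 = 631777 + 4099997 = 4731774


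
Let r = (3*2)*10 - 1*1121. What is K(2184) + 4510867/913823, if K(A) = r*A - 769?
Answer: -2118230806372/913823 ≈ -2.3180e+6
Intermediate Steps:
r = -1061 (r = 6*10 - 1121 = 60 - 1121 = -1061)
K(A) = -769 - 1061*A (K(A) = -1061*A - 769 = -769 - 1061*A)
K(2184) + 4510867/913823 = (-769 - 1061*2184) + 4510867/913823 = (-769 - 2317224) + 4510867*(1/913823) = -2317993 + 4510867/913823 = -2118230806372/913823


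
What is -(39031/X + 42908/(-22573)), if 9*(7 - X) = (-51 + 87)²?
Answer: 886925159/3092501 ≈ 286.80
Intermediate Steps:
X = -137 (X = 7 - (-51 + 87)²/9 = 7 - ⅑*36² = 7 - ⅑*1296 = 7 - 144 = -137)
-(39031/X + 42908/(-22573)) = -(39031/(-137) + 42908/(-22573)) = -(39031*(-1/137) + 42908*(-1/22573)) = -(-39031/137 - 42908/22573) = -1*(-886925159/3092501) = 886925159/3092501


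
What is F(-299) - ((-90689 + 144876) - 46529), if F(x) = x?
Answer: -7957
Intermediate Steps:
F(-299) - ((-90689 + 144876) - 46529) = -299 - ((-90689 + 144876) - 46529) = -299 - (54187 - 46529) = -299 - 1*7658 = -299 - 7658 = -7957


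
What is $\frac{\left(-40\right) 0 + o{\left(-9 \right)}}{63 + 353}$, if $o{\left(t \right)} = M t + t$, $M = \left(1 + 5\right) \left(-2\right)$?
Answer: $\frac{99}{416} \approx 0.23798$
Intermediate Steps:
$M = -12$ ($M = 6 \left(-2\right) = -12$)
$o{\left(t \right)} = - 11 t$ ($o{\left(t \right)} = - 12 t + t = - 11 t$)
$\frac{\left(-40\right) 0 + o{\left(-9 \right)}}{63 + 353} = \frac{\left(-40\right) 0 - -99}{63 + 353} = \frac{0 + 99}{416} = 99 \cdot \frac{1}{416} = \frac{99}{416}$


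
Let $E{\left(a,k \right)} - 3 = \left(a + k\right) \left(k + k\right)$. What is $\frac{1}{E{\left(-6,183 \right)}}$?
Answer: $\frac{1}{64785} \approx 1.5436 \cdot 10^{-5}$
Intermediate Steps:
$E{\left(a,k \right)} = 3 + 2 k \left(a + k\right)$ ($E{\left(a,k \right)} = 3 + \left(a + k\right) \left(k + k\right) = 3 + \left(a + k\right) 2 k = 3 + 2 k \left(a + k\right)$)
$\frac{1}{E{\left(-6,183 \right)}} = \frac{1}{3 + 2 \cdot 183^{2} + 2 \left(-6\right) 183} = \frac{1}{3 + 2 \cdot 33489 - 2196} = \frac{1}{3 + 66978 - 2196} = \frac{1}{64785}$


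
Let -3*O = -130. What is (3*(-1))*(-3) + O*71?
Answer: 9257/3 ≈ 3085.7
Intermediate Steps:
O = 130/3 (O = -⅓*(-130) = 130/3 ≈ 43.333)
(3*(-1))*(-3) + O*71 = (3*(-1))*(-3) + (130/3)*71 = -3*(-3) + 9230/3 = 9 + 9230/3 = 9257/3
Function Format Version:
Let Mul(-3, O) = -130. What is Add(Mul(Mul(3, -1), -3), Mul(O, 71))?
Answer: Rational(9257, 3) ≈ 3085.7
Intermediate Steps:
O = Rational(130, 3) (O = Mul(Rational(-1, 3), -130) = Rational(130, 3) ≈ 43.333)
Add(Mul(Mul(3, -1), -3), Mul(O, 71)) = Add(Mul(Mul(3, -1), -3), Mul(Rational(130, 3), 71)) = Add(Mul(-3, -3), Rational(9230, 3)) = Add(9, Rational(9230, 3)) = Rational(9257, 3)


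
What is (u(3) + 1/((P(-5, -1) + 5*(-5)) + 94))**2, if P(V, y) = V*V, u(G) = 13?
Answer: 1495729/8836 ≈ 169.28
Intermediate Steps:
P(V, y) = V**2
(u(3) + 1/((P(-5, -1) + 5*(-5)) + 94))**2 = (13 + 1/(((-5)**2 + 5*(-5)) + 94))**2 = (13 + 1/((25 - 25) + 94))**2 = (13 + 1/(0 + 94))**2 = (13 + 1/94)**2 = (1223/94)**2 = 1495729/8836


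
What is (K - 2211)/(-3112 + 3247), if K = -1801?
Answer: -4012/135 ≈ -29.719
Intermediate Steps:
(K - 2211)/(-3112 + 3247) = (-1801 - 2211)/(-3112 + 3247) = -4012/135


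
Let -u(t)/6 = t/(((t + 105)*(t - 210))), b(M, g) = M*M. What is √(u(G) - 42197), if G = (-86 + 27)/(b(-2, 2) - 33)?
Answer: I*√231059419725121517/2340028 ≈ 205.42*I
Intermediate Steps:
b(M, g) = M²
G = 59/29 (G = (-86 + 27)/((-2)² - 33) = -59/(4 - 33) = -59/(-29) = -59*(-1/29) = 59/29 ≈ 2.0345)
u(t) = -6*t/((-210 + t)*(105 + t)) (u(t) = -6*t/((t + 105)*(t - 210)) = -6*t/((105 + t)*(-210 + t)) = -6*t/((-210 + t)*(105 + t)))
√(u(G) - 42197) = √(6*(59/29)/(22050 - (59/29)² + 105*(59/29)) - 42197) = √(6*(59/29)/(22050 - 1*3481/841 + 6195/29) - 42197) = √(6*(59/29)/(22050 - 3481/841 + 6195/29) - 42197) = √(6*(59/29)/(18720224/841) - 42197) = √(6*(59/29)*(841/18720224) - 42197) = √(5133/9360112 - 42197) = √(-394968640931/9360112) = I*√231059419725121517/2340028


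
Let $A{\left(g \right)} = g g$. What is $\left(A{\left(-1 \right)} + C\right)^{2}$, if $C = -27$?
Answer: $676$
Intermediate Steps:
$A{\left(g \right)} = g^{2}$
$\left(A{\left(-1 \right)} + C\right)^{2} = \left(\left(-1\right)^{2} - 27\right)^{2} = \left(1 - 27\right)^{2} = \left(-26\right)^{2} = 676$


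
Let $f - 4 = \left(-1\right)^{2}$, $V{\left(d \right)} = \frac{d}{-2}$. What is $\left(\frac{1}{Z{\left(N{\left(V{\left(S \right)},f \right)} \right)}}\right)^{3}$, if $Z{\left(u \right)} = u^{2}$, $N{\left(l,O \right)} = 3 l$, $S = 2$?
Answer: $\frac{1}{729} \approx 0.0013717$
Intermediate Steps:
$V{\left(d \right)} = - \frac{d}{2}$ ($V{\left(d \right)} = d \left(- \frac{1}{2}\right) = - \frac{d}{2}$)
$f = 5$ ($f = 4 + \left(-1\right)^{2} = 4 + 1 = 5$)
$\left(\frac{1}{Z{\left(N{\left(V{\left(S \right)},f \right)} \right)}}\right)^{3} = \left(\frac{1}{\left(3 \left(\left(- \frac{1}{2}\right) 2\right)\right)^{2}}\right)^{3} = \left(\frac{1}{\left(3 \left(-1\right)\right)^{2}}\right)^{3} = \left(\frac{1}{\left(-3\right)^{2}}\right)^{3} = \left(\frac{1}{9}\right)^{3} = \frac{1}{729}$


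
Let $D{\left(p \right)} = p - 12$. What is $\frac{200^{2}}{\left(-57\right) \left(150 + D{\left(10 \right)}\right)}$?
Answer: $- \frac{10000}{2109} \approx -4.7416$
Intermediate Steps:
$D{\left(p \right)} = -12 + p$
$\frac{200^{2}}{\left(-57\right) \left(150 + D{\left(10 \right)}\right)} = \frac{200^{2}}{\left(-57\right) \left(150 + \left(-12 + 10\right)\right)} = \frac{40000}{\left(-57\right) \left(150 - 2\right)} = \frac{40000}{\left(-57\right) 148} = \frac{40000}{-8436} = 40000 \left(- \frac{1}{8436}\right) = - \frac{10000}{2109}$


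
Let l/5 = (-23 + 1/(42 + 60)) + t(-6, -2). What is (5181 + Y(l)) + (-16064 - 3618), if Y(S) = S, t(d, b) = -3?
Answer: -1492357/102 ≈ -14631.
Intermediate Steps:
l = -13255/102 (l = 5*((-23 + 1/(42 + 60)) - 3) = 5*((-23 + 1/102) - 3) = 5*(-2345/102 - 3) = 5*(-2651/102) = -13255/102 ≈ -129.95)
(5181 + Y(l)) + (-16064 - 3618) = (5181 - 13255/102) + (-16064 - 3618) = 515207/102 - 19682 = -1492357/102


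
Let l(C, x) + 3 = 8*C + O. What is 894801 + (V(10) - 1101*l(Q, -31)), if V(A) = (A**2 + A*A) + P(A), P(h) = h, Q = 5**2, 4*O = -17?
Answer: 2731173/4 ≈ 6.8279e+5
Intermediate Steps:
O = -17/4 (O = (1/4)*(-17) = -17/4 ≈ -4.2500)
Q = 25
l(C, x) = -29/4 + 8*C (l(C, x) = -3 + (8*C - 17/4) = -3 + (-17/4 + 8*C) = -29/4 + 8*C)
V(A) = A + 2*A**2 (V(A) = (A**2 + A*A) + A = (A**2 + A**2) + A = 2*A**2 + A = A + 2*A**2)
894801 + (V(10) - 1101*l(Q, -31)) = 894801 + (10*(1 + 2*10) - 1101*(-29/4 + 8*25)) = 894801 + (10*(1 + 20) - 1101*(-29/4 + 200)) = 894801 + (10*21 - 1101*771/4) = 894801 + (210 - 848871/4) = 894801 - 848031/4 = 2731173/4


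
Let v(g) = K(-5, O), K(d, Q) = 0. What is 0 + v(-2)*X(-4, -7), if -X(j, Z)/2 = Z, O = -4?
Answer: 0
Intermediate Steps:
v(g) = 0
X(j, Z) = -2*Z
0 + v(-2)*X(-4, -7) = 0 + 0*(-2*(-7)) = 0 + 0*14 = 0 + 0 = 0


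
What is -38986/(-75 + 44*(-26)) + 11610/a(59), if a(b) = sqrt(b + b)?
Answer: 38986/1219 + 5805*sqrt(118)/59 ≈ 1100.8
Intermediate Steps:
a(b) = sqrt(2)*sqrt(b) (a(b) = sqrt(2*b) = sqrt(2)*sqrt(b))
-38986/(-75 + 44*(-26)) + 11610/a(59) = -38986/(-75 + 44*(-26)) + 11610/((sqrt(2)*sqrt(59))) = -38986/(-75 - 1144) + 11610/(sqrt(118)) = -38986/(-1219) + 11610*(sqrt(118)/118) = -38986*(-1/1219) + 5805*sqrt(118)/59 = 38986/1219 + 5805*sqrt(118)/59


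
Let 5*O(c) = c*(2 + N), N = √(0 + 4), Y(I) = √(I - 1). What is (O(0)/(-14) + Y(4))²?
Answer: 3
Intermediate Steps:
Y(I) = √(-1 + I)
N = 2 (N = √4 = 2)
O(c) = 4*c/5 (O(c) = (c*(2 + 2))/5 = (c*4)/5 = (4*c)/5 = 4*c/5)
(O(0)/(-14) + Y(4))² = (((⅘)*0)/(-14) + √(-1 + 4))² = (0*(-1/14) + √3)² = (0 + √3)² = (√3)² = 3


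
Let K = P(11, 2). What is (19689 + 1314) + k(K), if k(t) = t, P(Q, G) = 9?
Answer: 21012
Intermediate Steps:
K = 9
(19689 + 1314) + k(K) = (19689 + 1314) + 9 = 21003 + 9 = 21012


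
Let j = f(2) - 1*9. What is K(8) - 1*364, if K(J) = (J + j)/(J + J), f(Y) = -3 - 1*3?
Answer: -5831/16 ≈ -364.44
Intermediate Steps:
f(Y) = -6 (f(Y) = -3 - 3 = -6)
j = -15 (j = -6 - 1*9 = -6 - 9 = -15)
K(J) = (-15 + J)/(2*J) (K(J) = (J - 15)/(J + J) = (-15 + J)/((2*J)) = (-15 + J)*(1/(2*J)) = (-15 + J)/(2*J))
K(8) - 1*364 = (½)*(-15 + 8)/8 - 1*364 = (½)*(⅛)*(-7) - 364 = -7/16 - 364 = -5831/16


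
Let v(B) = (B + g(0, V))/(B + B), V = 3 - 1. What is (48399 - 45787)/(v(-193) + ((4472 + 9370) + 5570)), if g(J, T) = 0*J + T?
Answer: 1008232/7493223 ≈ 0.13455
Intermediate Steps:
V = 2
g(J, T) = T (g(J, T) = 0 + T = T)
v(B) = (2 + B)/(2*B) (v(B) = (B + 2)/(B + B) = (2 + B)/((2*B)) = (2 + B)*(1/(2*B)) = (2 + B)/(2*B))
(48399 - 45787)/(v(-193) + ((4472 + 9370) + 5570)) = (48399 - 45787)/((½)*(2 - 193)/(-193) + ((4472 + 9370) + 5570)) = 2612/((½)*(-1/193)*(-191) + (13842 + 5570)) = 2612/(191/386 + 19412) = 2612/(7493223/386) = 2612*(386/7493223) = 1008232/7493223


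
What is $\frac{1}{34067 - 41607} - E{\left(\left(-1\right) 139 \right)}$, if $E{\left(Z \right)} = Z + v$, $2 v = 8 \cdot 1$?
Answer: $\frac{1017899}{7540} \approx 135.0$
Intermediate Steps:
$v = 4$ ($v = \frac{8 \cdot 1}{2} = \frac{1}{2} \cdot 8 = 4$)
$E{\left(Z \right)} = 4 + Z$ ($E{\left(Z \right)} = Z + 4 = 4 + Z$)
$\frac{1}{34067 - 41607} - E{\left(\left(-1\right) 139 \right)} = \frac{1}{34067 - 41607} - \left(4 - 139\right) = \frac{1}{-7540} - \left(4 - 139\right) = - \frac{1}{7540} - -135 = - \frac{1}{7540} + 135 = \frac{1017899}{7540}$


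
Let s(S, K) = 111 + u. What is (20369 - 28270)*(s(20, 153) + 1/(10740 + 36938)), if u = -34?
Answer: -29006206507/47678 ≈ -6.0838e+5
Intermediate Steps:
s(S, K) = 77 (s(S, K) = 111 - 34 = 77)
(20369 - 28270)*(s(20, 153) + 1/(10740 + 36938)) = (20369 - 28270)*(77 + 1/(10740 + 36938)) = -7901*(77 + 1/47678) = -7901*3671207/47678 = -29006206507/47678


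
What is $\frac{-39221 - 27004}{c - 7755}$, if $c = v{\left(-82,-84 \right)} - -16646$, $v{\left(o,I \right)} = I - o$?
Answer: $- \frac{22075}{2963} \approx -7.4502$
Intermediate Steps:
$c = 16644$ ($c = \left(-84 - -82\right) - -16646 = \left(-84 + 82\right) + 16646 = -2 + 16646 = 16644$)
$\frac{-39221 - 27004}{c - 7755} = \frac{-39221 - 27004}{16644 - 7755} = \frac{-39221 - 27004}{8889} = \left(-66225\right) \frac{1}{8889} = - \frac{22075}{2963}$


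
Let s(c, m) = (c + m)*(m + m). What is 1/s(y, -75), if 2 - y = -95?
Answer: -1/3300 ≈ -0.00030303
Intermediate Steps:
y = 97 (y = 2 - 1*(-95) = 2 + 95 = 97)
s(c, m) = 2*m*(c + m) (s(c, m) = (c + m)*(2*m) = 2*m*(c + m))
1/s(y, -75) = 1/(2*(-75)*(97 - 75)) = 1/(2*(-75)*22) = 1/(-3300) = -1/3300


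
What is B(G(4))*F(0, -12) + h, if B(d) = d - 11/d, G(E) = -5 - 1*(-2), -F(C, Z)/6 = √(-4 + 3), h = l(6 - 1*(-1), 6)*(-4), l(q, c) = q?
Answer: -28 - 4*I ≈ -28.0 - 4.0*I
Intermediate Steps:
h = -28 (h = (6 - 1*(-1))*(-4) = (6 + 1)*(-4) = 7*(-4) = -28)
F(C, Z) = -6*I (F(C, Z) = -6*√(-4 + 3) = -6*I)
G(E) = -3 (G(E) = -5 + 2 = -3)
B(G(4))*F(0, -12) + h = (-3 - 11/(-3))*(-6*I) - 28 = (-3 - 11*(-⅓))*(-6*I) - 28 = (-3 + 11/3)*(-6*I) - 28 = 2*(-6*I)/3 - 28 = -4*I - 28 = -28 - 4*I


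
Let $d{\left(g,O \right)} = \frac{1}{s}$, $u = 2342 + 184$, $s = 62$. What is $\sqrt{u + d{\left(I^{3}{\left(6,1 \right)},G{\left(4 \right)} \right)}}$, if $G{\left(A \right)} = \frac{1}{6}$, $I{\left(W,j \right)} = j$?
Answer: $\frac{\sqrt{9710006}}{62} \approx 50.259$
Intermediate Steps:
$G{\left(A \right)} = \frac{1}{6}$
$u = 2526$
$d{\left(g,O \right)} = \frac{1}{62}$
$\sqrt{u + d{\left(I^{3}{\left(6,1 \right)},G{\left(4 \right)} \right)}} = \sqrt{2526 + \frac{1}{62}} = \sqrt{\frac{156613}{62}} = \frac{\sqrt{9710006}}{62}$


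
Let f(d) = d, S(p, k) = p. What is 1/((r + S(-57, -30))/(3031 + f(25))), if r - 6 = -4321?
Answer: -764/1093 ≈ -0.69899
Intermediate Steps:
r = -4315 (r = 6 - 4321 = -4315)
1/((r + S(-57, -30))/(3031 + f(25))) = 1/((-4315 - 57)/(3031 + 25)) = 1/(-4372/3056) = 1/(-4372*1/3056) = 1/(-1093/764) = -764/1093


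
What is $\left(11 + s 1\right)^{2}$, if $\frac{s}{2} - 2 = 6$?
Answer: $729$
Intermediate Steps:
$s = 16$ ($s = 4 + 2 \cdot 6 = 4 + 12 = 16$)
$\left(11 + s 1\right)^{2} = \left(11 + 16 \cdot 1\right)^{2} = \left(11 + 16\right)^{2} = 27^{2} = 729$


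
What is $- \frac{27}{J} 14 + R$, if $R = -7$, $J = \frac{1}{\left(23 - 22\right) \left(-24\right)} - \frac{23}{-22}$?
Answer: $- \frac{101647}{265} \approx -383.57$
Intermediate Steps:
$J = \frac{265}{264}$ ($J = 1^{-1} \left(- \frac{1}{24}\right) - - \frac{23}{22} = 1 \left(- \frac{1}{24}\right) + \frac{23}{22} = - \frac{1}{24} + \frac{23}{22} = \frac{265}{264} \approx 1.0038$)
$- \frac{27}{J} 14 + R = - \frac{27}{\frac{265}{264}} \cdot 14 - 7 = \left(-27\right) \frac{264}{265} \cdot 14 - 7 = \left(- \frac{7128}{265}\right) 14 - 7 = - \frac{99792}{265} - 7 = - \frac{101647}{265}$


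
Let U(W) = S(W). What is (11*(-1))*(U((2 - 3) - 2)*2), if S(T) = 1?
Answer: -22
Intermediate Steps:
U(W) = 1
(11*(-1))*(U((2 - 3) - 2)*2) = (11*(-1))*(1*2) = -11*2 = -22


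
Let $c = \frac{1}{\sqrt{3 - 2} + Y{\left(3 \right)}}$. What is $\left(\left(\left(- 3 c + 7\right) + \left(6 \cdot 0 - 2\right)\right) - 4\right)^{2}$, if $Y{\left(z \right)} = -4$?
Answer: $4$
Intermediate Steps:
$c = - \frac{1}{3}$ ($c = \frac{1}{\sqrt{3 - 2} - 4} = \frac{1}{\sqrt{1} - 4} = \frac{1}{1 - 4} = \frac{1}{-3} = - \frac{1}{3} \approx -0.33333$)
$\left(\left(\left(- 3 c + 7\right) + \left(6 \cdot 0 - 2\right)\right) - 4\right)^{2} = \left(\left(\left(\left(-3\right) \left(- \frac{1}{3}\right) + 7\right) + \left(6 \cdot 0 - 2\right)\right) - 4\right)^{2} = \left(\left(\left(1 + 7\right) + \left(0 - 2\right)\right) - 4\right)^{2} = \left(\left(8 - 2\right) - 4\right)^{2} = \left(6 - 4\right)^{2} = 2^{2} = 4$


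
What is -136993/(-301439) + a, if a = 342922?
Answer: 103370201751/301439 ≈ 3.4292e+5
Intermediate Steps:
-136993/(-301439) + a = -136993/(-301439) + 342922 = -136993*(-1/301439) + 342922 = 136993/301439 + 342922 = 103370201751/301439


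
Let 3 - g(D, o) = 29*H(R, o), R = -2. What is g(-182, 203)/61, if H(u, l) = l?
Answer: -5884/61 ≈ -96.459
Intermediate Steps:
g(D, o) = 3 - 29*o
g(-182, 203)/61 = (3 - 29*203)/61 = (3 - 5887)*(1/61) = -5884*1/61 = -5884/61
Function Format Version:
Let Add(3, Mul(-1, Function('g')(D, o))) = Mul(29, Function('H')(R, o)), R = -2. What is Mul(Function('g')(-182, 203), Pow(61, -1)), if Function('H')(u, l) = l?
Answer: Rational(-5884, 61) ≈ -96.459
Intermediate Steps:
Function('g')(D, o) = Add(3, Mul(-29, o)) (Function('g')(D, o) = Add(3, Mul(-1, Mul(29, o))) = Add(3, Mul(-29, o)))
Mul(Function('g')(-182, 203), Pow(61, -1)) = Mul(Add(3, Mul(-29, 203)), Pow(61, -1)) = Mul(Add(3, -5887), Rational(1, 61)) = Mul(-5884, Rational(1, 61)) = Rational(-5884, 61)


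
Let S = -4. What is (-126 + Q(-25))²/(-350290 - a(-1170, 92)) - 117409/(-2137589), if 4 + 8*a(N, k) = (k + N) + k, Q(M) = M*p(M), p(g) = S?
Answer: 158670636329/2994046096685 ≈ 0.052995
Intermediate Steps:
p(g) = -4
Q(M) = -4*M (Q(M) = M*(-4) = -4*M)
a(N, k) = -½ + k/4 + N/8 (a(N, k) = -½ + ((k + N) + k)/8 = -½ + ((N + k) + k)/8 = -½ + (N + 2*k)/8 = -½ + (k/4 + N/8) = -½ + k/4 + N/8)
(-126 + Q(-25))²/(-350290 - a(-1170, 92)) - 117409/(-2137589) = (-126 - 4*(-25))²/(-350290 - (-½ + (¼)*92 + (⅛)*(-1170))) - 117409/(-2137589) = (-126 + 100)²/(-350290 - (-½ + 23 - 585/4)) - 117409*(-1/2137589) = (-26)²/(-350290 - 1*(-495/4)) + 117409/2137589 = 676/(-350290 + 495/4) + 117409/2137589 = 676/(-1400665/4) + 117409/2137589 = 676*(-4/1400665) + 117409/2137589 = -2704/1400665 + 117409/2137589 = 158670636329/2994046096685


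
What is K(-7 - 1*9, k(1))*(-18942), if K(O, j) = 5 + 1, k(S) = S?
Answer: -113652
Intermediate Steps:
K(O, j) = 6
K(-7 - 1*9, k(1))*(-18942) = 6*(-18942) = -113652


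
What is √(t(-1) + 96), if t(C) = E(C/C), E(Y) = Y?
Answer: √97 ≈ 9.8489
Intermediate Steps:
t(C) = 1 (t(C) = C/C = 1)
√(t(-1) + 96) = √(1 + 96) = √97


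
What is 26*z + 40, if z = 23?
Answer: 638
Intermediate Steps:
26*z + 40 = 26*23 + 40 = 598 + 40 = 638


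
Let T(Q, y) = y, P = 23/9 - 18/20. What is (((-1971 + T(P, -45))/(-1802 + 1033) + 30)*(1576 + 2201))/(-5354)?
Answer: -47374911/2058613 ≈ -23.013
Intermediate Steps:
P = 149/90 (P = 23*(⅑) - 18*1/20 = 23/9 - 9/10 = 149/90 ≈ 1.6556)
(((-1971 + T(P, -45))/(-1802 + 1033) + 30)*(1576 + 2201))/(-5354) = (((-1971 - 45)/(-1802 + 1033) + 30)*(1576 + 2201))/(-5354) = ((-2016/(-769) + 30)*3777)*(-1/5354) = ((-2016*(-1/769) + 30)*3777)*(-1/5354) = ((2016/769 + 30)*3777)*(-1/5354) = ((25086/769)*3777)*(-1/5354) = (94749822/769)*(-1/5354) = -47374911/2058613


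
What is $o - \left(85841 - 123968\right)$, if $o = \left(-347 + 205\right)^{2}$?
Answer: $58291$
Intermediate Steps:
$o = 20164$ ($o = \left(-142\right)^{2} = 20164$)
$o - \left(85841 - 123968\right) = 20164 - \left(85841 - 123968\right) = 20164 - -38127 = 20164 + 38127 = 58291$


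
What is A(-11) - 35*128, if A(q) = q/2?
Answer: -8971/2 ≈ -4485.5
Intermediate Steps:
A(q) = q/2 (A(q) = q*(½) = q/2)
A(-11) - 35*128 = (½)*(-11) - 35*128 = -11/2 - 4480 = -8971/2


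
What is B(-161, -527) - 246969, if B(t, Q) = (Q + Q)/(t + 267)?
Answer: -13089884/53 ≈ -2.4698e+5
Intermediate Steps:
B(t, Q) = 2*Q/(267 + t) (B(t, Q) = (2*Q)/(267 + t) = 2*Q/(267 + t))
B(-161, -527) - 246969 = 2*(-527)/(267 - 161) - 246969 = 2*(-527)/106 - 246969 = 2*(-527)*(1/106) - 246969 = -527/53 - 246969 = -13089884/53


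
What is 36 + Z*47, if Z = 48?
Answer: 2292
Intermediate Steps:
36 + Z*47 = 36 + 48*47 = 36 + 2256 = 2292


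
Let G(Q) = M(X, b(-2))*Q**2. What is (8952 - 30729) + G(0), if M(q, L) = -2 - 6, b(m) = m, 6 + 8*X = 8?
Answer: -21777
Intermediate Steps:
X = 1/4 (X = -3/4 + (1/8)*8 = -3/4 + 1 = 1/4 ≈ 0.25000)
M(q, L) = -8
G(Q) = -8*Q**2
(8952 - 30729) + G(0) = (8952 - 30729) - 8*0**2 = -21777 - 8*0 = -21777 + 0 = -21777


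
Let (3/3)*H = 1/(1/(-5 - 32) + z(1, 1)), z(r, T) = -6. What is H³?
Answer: -50653/11089567 ≈ -0.0045676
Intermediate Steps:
H = -37/223 (H = 1/(1/(-5 - 32) - 6) = 1/(1/(-37) - 6) = 1/(-1/37 - 6) = 1/(-223/37) = -37/223 ≈ -0.16592)
H³ = (-37/223)³ = -50653/11089567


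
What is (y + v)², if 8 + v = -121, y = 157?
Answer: 784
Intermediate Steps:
v = -129 (v = -8 - 121 = -129)
(y + v)² = (157 - 129)² = 28² = 784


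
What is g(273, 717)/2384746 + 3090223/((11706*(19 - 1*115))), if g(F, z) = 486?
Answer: -3684425391611/1339960160448 ≈ -2.7497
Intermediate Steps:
g(273, 717)/2384746 + 3090223/((11706*(19 - 1*115))) = 486/2384746 + 3090223/((11706*(19 - 1*115))) = 486*(1/2384746) + 3090223/((11706*(19 - 115))) = 243/1192373 + 3090223/((11706*(-96))) = 243/1192373 + 3090223/(-1123776) = 243/1192373 + 3090223*(-1/1123776) = 243/1192373 - 3090223/1123776 = -3684425391611/1339960160448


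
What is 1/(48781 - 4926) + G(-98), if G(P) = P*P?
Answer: 421183421/43855 ≈ 9604.0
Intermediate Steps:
G(P) = P**2
1/(48781 - 4926) + G(-98) = 1/(48781 - 4926) + (-98)**2 = 1/43855 + 9604 = 421183421/43855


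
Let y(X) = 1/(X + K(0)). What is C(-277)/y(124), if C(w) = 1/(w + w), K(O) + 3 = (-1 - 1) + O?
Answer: -119/554 ≈ -0.21480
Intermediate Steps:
K(O) = -5 + O (K(O) = -3 + ((-1 - 1) + O) = -3 + (-2 + O) = -5 + O)
y(X) = 1/(-5 + X) (y(X) = 1/(X + (-5 + 0)) = 1/(X - 5) = 1/(-5 + X))
C(w) = 1/(2*w)
C(-277)/y(124) = ((½)/(-277))/(1/(-5 + 124)) = ((½)*(-1/277))/(1/119) = -1/(554*1/119) = -1/554*119 = -119/554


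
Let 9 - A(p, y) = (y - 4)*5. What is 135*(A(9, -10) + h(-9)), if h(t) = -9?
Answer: 9450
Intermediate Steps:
A(p, y) = 29 - 5*y (A(p, y) = 9 - (y - 4)*5 = 9 - (-4 + y)*5 = 9 - (-20 + 5*y) = 9 + (20 - 5*y) = 29 - 5*y)
135*(A(9, -10) + h(-9)) = 135*((29 - 5*(-10)) - 9) = 135*((29 + 50) - 9) = 135*(79 - 9) = 135*70 = 9450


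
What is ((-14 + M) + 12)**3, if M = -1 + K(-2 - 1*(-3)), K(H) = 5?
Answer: 8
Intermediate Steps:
M = 4 (M = -1 + 5 = 4)
((-14 + M) + 12)**3 = ((-14 + 4) + 12)**3 = (-10 + 12)**3 = 2**3 = 8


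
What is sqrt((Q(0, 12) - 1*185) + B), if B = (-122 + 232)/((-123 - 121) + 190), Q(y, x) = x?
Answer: I*sqrt(14178)/9 ≈ 13.23*I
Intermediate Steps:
B = -55/27 (B = 110/(-244 + 190) = 110/(-54) = 110*(-1/54) = -55/27 ≈ -2.0370)
sqrt((Q(0, 12) - 1*185) + B) = sqrt((12 - 1*185) - 55/27) = sqrt((12 - 185) - 55/27) = sqrt(-173 - 55/27) = sqrt(-4726/27) = I*sqrt(14178)/9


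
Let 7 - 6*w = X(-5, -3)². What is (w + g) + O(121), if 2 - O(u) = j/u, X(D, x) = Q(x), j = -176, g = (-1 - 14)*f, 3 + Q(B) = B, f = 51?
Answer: -50581/66 ≈ -766.38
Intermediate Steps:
Q(B) = -3 + B
g = -765 (g = (-1 - 14)*51 = -15*51 = -765)
X(D, x) = -3 + x
w = -29/6 (w = 7/6 - (-3 - 3)²/6 = 7/6 - ⅙*(-6)² = 7/6 - ⅙*36 = 7/6 - 6 = -29/6 ≈ -4.8333)
O(u) = 2 + 176/u (O(u) = 2 - (-176)/u = 2 + 176/u)
(w + g) + O(121) = (-29/6 - 765) + (2 + 176/121) = -4619/6 + (2 + 176*(1/121)) = -4619/6 + (2 + 16/11) = -4619/6 + 38/11 = -50581/66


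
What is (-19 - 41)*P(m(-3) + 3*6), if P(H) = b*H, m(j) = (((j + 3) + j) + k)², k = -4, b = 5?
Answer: -20100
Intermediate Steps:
m(j) = (-1 + 2*j)² (m(j) = (((j + 3) + j) - 4)² = (((3 + j) + j) - 4)² = ((3 + 2*j) - 4)² = (-1 + 2*j)²)
P(H) = 5*H
(-19 - 41)*P(m(-3) + 3*6) = (-19 - 41)*(5*((-1 + 2*(-3))² + 3*6)) = -300*((-1 - 6)² + 18) = -300*((-7)² + 18) = -300*(49 + 18) = -300*67 = -60*335 = -20100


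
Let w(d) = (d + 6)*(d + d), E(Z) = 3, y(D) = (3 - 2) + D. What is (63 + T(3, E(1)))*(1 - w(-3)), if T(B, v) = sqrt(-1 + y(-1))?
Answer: 1197 + 19*I ≈ 1197.0 + 19.0*I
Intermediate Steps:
y(D) = 1 + D
T(B, v) = I (T(B, v) = sqrt(-1 + (1 - 1)) = sqrt(-1 + 0) = sqrt(-1) = I)
w(d) = 2*d*(6 + d) (w(d) = (6 + d)*(2*d) = 2*d*(6 + d))
(63 + T(3, E(1)))*(1 - w(-3)) = (63 + I)*(1 - 2*(-3)*(6 - 3)) = (63 + I)*(1 - 2*(-3)*3) = (63 + I)*(1 - 1*(-18)) = (63 + I)*(1 + 18) = (63 + I)*19 = 1197 + 19*I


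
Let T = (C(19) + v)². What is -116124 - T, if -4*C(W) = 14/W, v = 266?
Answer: -269713257/1444 ≈ -1.8678e+5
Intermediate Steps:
C(W) = -7/(2*W)
T = 102030201/1444 (T = (-7/2/19 + 266)² = (-7/2*1/19 + 266)² = (-7/38 + 266)² = (10101/38)² = 102030201/1444 ≈ 70658.)
-116124 - T = -116124 - 1*102030201/1444 = -116124 - 102030201/1444 = -269713257/1444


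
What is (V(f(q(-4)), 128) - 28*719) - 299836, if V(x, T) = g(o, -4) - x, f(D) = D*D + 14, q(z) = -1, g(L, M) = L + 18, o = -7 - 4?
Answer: -319976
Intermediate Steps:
o = -11
g(L, M) = 18 + L
f(D) = 14 + D**2 (f(D) = D**2 + 14 = 14 + D**2)
V(x, T) = 7 - x (V(x, T) = (18 - 11) - x = 7 - x)
(V(f(q(-4)), 128) - 28*719) - 299836 = ((7 - (14 + (-1)**2)) - 28*719) - 299836 = ((7 - (14 + 1)) - 20132) - 299836 = ((7 - 1*15) - 20132) - 299836 = ((7 - 15) - 20132) - 299836 = (-8 - 20132) - 299836 = -20140 - 299836 = -319976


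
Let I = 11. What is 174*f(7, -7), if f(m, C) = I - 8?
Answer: 522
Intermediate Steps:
f(m, C) = 3 (f(m, C) = 11 - 8 = 3)
174*f(7, -7) = 174*3 = 522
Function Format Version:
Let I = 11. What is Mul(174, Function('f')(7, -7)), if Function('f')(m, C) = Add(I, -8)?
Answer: 522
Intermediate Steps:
Function('f')(m, C) = 3 (Function('f')(m, C) = Add(11, -8) = 3)
Mul(174, Function('f')(7, -7)) = Mul(174, 3) = 522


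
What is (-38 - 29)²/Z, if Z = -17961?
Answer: -4489/17961 ≈ -0.24993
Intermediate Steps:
(-38 - 29)²/Z = (-38 - 29)²/(-17961) = (-67)²*(-1/17961) = 4489*(-1/17961) = -4489/17961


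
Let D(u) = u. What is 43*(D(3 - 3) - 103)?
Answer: -4429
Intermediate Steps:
43*(D(3 - 3) - 103) = 43*((3 - 3) - 103) = 43*(0 - 103) = 43*(-103) = -4429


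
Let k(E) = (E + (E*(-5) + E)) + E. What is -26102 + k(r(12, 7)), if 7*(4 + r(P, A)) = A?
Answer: -26096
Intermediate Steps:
r(P, A) = -4 + A/7
k(E) = -2*E (k(E) = (E + (-5*E + E)) + E = (E - 4*E) + E = -3*E + E = -2*E)
-26102 + k(r(12, 7)) = -26102 - 2*(-4 + (⅐)*7) = -26102 - 2*(-4 + 1) = -26102 - 2*(-3) = -26102 + 6 = -26096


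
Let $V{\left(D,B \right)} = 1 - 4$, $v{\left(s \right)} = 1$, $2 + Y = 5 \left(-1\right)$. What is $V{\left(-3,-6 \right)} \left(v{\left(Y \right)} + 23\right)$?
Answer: $-72$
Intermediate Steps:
$Y = -7$ ($Y = -2 + 5 \left(-1\right) = -2 - 5 = -7$)
$V{\left(D,B \right)} = -3$ ($V{\left(D,B \right)} = 1 - 4 = -3$)
$V{\left(-3,-6 \right)} \left(v{\left(Y \right)} + 23\right) = - 3 \left(1 + 23\right) = \left(-3\right) 24 = -72$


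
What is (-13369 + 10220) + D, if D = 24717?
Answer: 21568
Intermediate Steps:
(-13369 + 10220) + D = (-13369 + 10220) + 24717 = -3149 + 24717 = 21568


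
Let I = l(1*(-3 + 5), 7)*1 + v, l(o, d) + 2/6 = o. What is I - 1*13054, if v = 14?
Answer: -39115/3 ≈ -13038.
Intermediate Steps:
l(o, d) = -⅓ + o
I = 47/3 (I = (-⅓ + 1*(-3 + 5))*1 + 14 = (-⅓ + 1*2)*1 + 14 = (-⅓ + 2)*1 + 14 = (5/3)*1 + 14 = 5/3 + 14 = 47/3 ≈ 15.667)
I - 1*13054 = 47/3 - 1*13054 = 47/3 - 13054 = -39115/3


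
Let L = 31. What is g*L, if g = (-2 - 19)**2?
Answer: 13671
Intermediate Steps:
g = 441 (g = (-21)**2 = 441)
g*L = 441*31 = 13671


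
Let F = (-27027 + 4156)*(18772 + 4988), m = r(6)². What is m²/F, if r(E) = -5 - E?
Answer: -1331/49401360 ≈ -2.6943e-5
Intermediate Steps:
m = 121 (m = (-5 - 1*6)² = (-5 - 6)² = (-11)² = 121)
F = -543414960 (F = -22871*23760 = -543414960)
m²/F = 121²/(-543414960) = 14641*(-1/543414960) = -1331/49401360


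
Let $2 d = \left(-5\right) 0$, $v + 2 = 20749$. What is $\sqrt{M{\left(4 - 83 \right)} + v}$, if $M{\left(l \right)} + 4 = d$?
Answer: $\sqrt{20743} \approx 144.02$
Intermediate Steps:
$v = 20747$ ($v = -2 + 20749 = 20747$)
$d = 0$ ($d = \frac{\left(-5\right) 0}{2} = \frac{1}{2} \cdot 0 = 0$)
$M{\left(l \right)} = -4$ ($M{\left(l \right)} = -4 + 0 = -4$)
$\sqrt{M{\left(4 - 83 \right)} + v} = \sqrt{-4 + 20747} = \sqrt{20743}$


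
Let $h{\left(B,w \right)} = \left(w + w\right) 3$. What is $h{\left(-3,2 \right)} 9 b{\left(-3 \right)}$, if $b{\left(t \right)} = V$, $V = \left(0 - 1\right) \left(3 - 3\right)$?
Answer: $0$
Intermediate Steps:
$h{\left(B,w \right)} = 6 w$ ($h{\left(B,w \right)} = 2 w 3 = 6 w$)
$V = 0$ ($V = \left(-1\right) 0 = 0$)
$b{\left(t \right)} = 0$
$h{\left(-3,2 \right)} 9 b{\left(-3 \right)} = 6 \cdot 2 \cdot 9 \cdot 0 = 12 \cdot 9 \cdot 0 = 108 \cdot 0 = 0$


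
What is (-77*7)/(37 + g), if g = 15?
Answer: -539/52 ≈ -10.365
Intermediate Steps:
(-77*7)/(37 + g) = (-77*7)/(37 + 15) = -539/52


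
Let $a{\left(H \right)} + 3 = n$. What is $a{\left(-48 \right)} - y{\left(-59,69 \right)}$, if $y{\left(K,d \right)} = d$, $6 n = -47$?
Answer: $- \frac{479}{6} \approx -79.833$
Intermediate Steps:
$n = - \frac{47}{6}$ ($n = \frac{1}{6} \left(-47\right) = - \frac{47}{6} \approx -7.8333$)
$a{\left(H \right)} = - \frac{65}{6}$ ($a{\left(H \right)} = -3 - \frac{47}{6} = - \frac{65}{6}$)
$a{\left(-48 \right)} - y{\left(-59,69 \right)} = - \frac{65}{6} - 69 = - \frac{479}{6}$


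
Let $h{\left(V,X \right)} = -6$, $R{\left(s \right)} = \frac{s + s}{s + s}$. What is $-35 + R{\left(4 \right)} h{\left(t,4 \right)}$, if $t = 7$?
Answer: $-41$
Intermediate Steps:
$R{\left(s \right)} = 1$ ($R{\left(s \right)} = \frac{2 s}{2 s} = 2 s \frac{1}{2 s} = 1$)
$-35 + R{\left(4 \right)} h{\left(t,4 \right)} = -35 + 1 \left(-6\right) = -35 - 6 = -41$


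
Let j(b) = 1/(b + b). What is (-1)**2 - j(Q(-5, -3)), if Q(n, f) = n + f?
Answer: 17/16 ≈ 1.0625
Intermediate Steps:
Q(n, f) = f + n
j(b) = 1/(2*b)
(-1)**2 - j(Q(-5, -3)) = (-1)**2 - 1/(2*(-3 - 5)) = 1 - 1/(2*(-8)) = 1 - (-1)/(2*8) = 1 - 1*(-1/16) = 1 + 1/16 = 17/16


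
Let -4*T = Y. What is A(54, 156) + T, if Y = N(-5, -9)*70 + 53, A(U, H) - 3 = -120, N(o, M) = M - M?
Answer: -521/4 ≈ -130.25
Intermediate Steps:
N(o, M) = 0
A(U, H) = -117 (A(U, H) = 3 - 120 = -117)
Y = 53 (Y = 0*70 + 53 = 0 + 53 = 53)
T = -53/4 (T = -¼*53 = -53/4 ≈ -13.250)
A(54, 156) + T = -117 - 53/4 = -521/4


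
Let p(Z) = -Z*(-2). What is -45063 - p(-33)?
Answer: -44997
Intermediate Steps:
p(Z) = 2*Z (p(Z) = -(-2)*Z = 2*Z)
-45063 - p(-33) = -45063 - 2*(-33) = -45063 - 1*(-66) = -45063 + 66 = -44997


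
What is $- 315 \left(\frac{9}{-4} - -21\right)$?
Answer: $- \frac{23625}{4} \approx -5906.3$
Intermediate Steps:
$- 315 \left(\frac{9}{-4} - -21\right) = - 315 \left(9 \left(- \frac{1}{4}\right) + 21\right) = - 315 \left(- \frac{9}{4} + 21\right) = \left(-315\right) \frac{75}{4} = - \frac{23625}{4}$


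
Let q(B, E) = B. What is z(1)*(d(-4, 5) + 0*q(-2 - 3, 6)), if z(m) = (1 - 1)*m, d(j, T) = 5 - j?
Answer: 0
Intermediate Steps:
z(m) = 0 (z(m) = 0*m = 0)
z(1)*(d(-4, 5) + 0*q(-2 - 3, 6)) = 0*((5 - 1*(-4)) + 0*(-2 - 3)) = 0*((5 + 4) + 0*(-5)) = 0*(9 + 0) = 0*9 = 0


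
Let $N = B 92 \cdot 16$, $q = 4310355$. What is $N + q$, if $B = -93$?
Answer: $4173459$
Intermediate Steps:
$N = -136896$ ($N = \left(-93\right) 92 \cdot 16 = \left(-8556\right) 16 = -136896$)
$N + q = -136896 + 4310355 = 4173459$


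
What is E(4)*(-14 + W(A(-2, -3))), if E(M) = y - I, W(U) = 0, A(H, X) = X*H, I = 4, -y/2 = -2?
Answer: 0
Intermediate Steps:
y = 4 (y = -2*(-2) = 4)
A(H, X) = H*X
E(M) = 0 (E(M) = 4 - 1*4 = 4 - 4 = 0)
E(4)*(-14 + W(A(-2, -3))) = 0*(-14 + 0) = 0*(-14) = 0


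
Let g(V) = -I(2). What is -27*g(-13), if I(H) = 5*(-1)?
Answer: -135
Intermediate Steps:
I(H) = -5
g(V) = 5 (g(V) = -1*(-5) = 5)
-27*g(-13) = -27*5 = -135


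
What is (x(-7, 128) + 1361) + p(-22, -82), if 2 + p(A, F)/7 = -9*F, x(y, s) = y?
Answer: 6506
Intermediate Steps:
p(A, F) = -14 - 63*F (p(A, F) = -14 + 7*(-9*F) = -14 - 63*F)
(x(-7, 128) + 1361) + p(-22, -82) = (-7 + 1361) + (-14 - 63*(-82)) = 1354 + (-14 + 5166) = 1354 + 5152 = 6506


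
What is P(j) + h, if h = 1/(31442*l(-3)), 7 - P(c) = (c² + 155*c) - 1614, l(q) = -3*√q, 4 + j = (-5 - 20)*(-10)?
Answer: -97025 + I*√3/282978 ≈ -97025.0 + 6.1208e-6*I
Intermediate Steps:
j = 246 (j = -4 + (-5 - 20)*(-10) = -4 - 25*(-10) = -4 + 250 = 246)
P(c) = 1621 - c² - 155*c (P(c) = 7 - ((c² + 155*c) - 1614) = 7 - (-1614 + c² + 155*c) = 7 + (1614 - c² - 155*c) = 1621 - c² - 155*c)
h = I*√3/282978 (h = 1/(31442*(-3*I*√3)) = 1/(-94326*I*√3) = I*√3/282978 ≈ 6.1208e-6*I)
P(j) + h = (1621 - 1*246² - 155*246) + I*√3/282978 = (1621 - 1*60516 - 38130) + I*√3/282978 = (1621 - 60516 - 38130) + I*√3/282978 = -97025 + I*√3/282978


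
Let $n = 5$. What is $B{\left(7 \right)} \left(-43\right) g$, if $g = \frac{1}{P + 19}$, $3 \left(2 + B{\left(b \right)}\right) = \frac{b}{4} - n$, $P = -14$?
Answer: $\frac{1591}{60} \approx 26.517$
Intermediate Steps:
$B{\left(b \right)} = - \frac{11}{3} + \frac{b}{12}$ ($B{\left(b \right)} = -2 + \frac{\frac{b}{4} - 5}{3} = -2 + \frac{-5 + \frac{b}{4}}{3} = -2 + \left(- \frac{5}{3} + \frac{b}{12}\right) = - \frac{11}{3} + \frac{b}{12}$)
$g = \frac{1}{5}$ ($g = \frac{1}{-14 + 19} = \frac{1}{5} \approx 0.2$)
$B{\left(7 \right)} \left(-43\right) g = \left(- \frac{11}{3} + \frac{1}{12} \cdot 7\right) \left(-43\right) \frac{1}{5} = \left(- \frac{11}{3} + \frac{7}{12}\right) \left(-43\right) \frac{1}{5} = \left(- \frac{37}{12}\right) \left(-43\right) \frac{1}{5} = \frac{1591}{12} \cdot \frac{1}{5} = \frac{1591}{60}$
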